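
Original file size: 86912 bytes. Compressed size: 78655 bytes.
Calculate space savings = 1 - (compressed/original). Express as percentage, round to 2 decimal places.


ratio = compressed/original = 78655/86912 = 0.904996
savings = 1 - ratio = 1 - 0.904996 = 0.095004
as a percentage: 0.095004 * 100 = 9.5%

Space savings = 1 - 78655/86912 = 9.5%


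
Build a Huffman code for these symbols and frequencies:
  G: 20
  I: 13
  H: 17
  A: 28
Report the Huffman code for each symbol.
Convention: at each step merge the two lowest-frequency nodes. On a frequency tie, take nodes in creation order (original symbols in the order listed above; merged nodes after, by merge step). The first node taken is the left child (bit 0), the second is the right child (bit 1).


Huffman tree construction:
Step 1: Merge I(13) + H(17) = 30
Step 2: Merge G(20) + A(28) = 48
Step 3: Merge (I+H)(30) + (G+A)(48) = 78
Read each symbol's code off the tree from the root (left child = 0, right child = 1).

Codes:
  G: 10 (length 2)
  I: 00 (length 2)
  H: 01 (length 2)
  A: 11 (length 2)
Average code length: 156/78 = 2.0000 bits/symbol


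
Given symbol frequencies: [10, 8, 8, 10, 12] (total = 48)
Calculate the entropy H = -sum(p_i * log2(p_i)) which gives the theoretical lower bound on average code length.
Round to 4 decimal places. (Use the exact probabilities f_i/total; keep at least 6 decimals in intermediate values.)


Per-symbol terms -p_i * log2(p_i) with p_i = f_i/48:
  p = 10/48 = 0.208333: log2(p) = -2.263034, -p*log2(p) = 0.471466
  p = 8/48 = 0.166667: log2(p) = -2.584963, -p*log2(p) = 0.430827
  p = 8/48 = 0.166667: log2(p) = -2.584963, -p*log2(p) = 0.430827
  p = 10/48 = 0.208333: log2(p) = -2.263034, -p*log2(p) = 0.471466
  p = 12/48 = 0.250000: log2(p) = -2.000000, -p*log2(p) = 0.500000
H = 0.471466 + 0.430827 + 0.430827 + 0.471466 + 0.500000 = 2.304586

H = 2.3046 bits/symbol


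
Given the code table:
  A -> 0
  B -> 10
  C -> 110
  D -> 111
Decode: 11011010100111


Decoding:
110 -> C
110 -> C
10 -> B
10 -> B
0 -> A
111 -> D


Result: CCBBAD


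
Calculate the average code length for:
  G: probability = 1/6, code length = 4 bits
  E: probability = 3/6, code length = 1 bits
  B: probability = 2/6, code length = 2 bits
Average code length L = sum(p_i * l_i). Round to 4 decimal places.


Weighted contributions p_i * l_i:
  G: (1/6) * 4 = 4/6
  E: (3/6) * 1 = 3/6
  B: (2/6) * 2 = 4/6
Sum = (4 + 3 + 4)/6 = 11/6

L = 11/6 = 1.8333 bits/symbol


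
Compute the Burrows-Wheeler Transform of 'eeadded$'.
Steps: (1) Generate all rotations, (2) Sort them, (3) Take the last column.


Rotations (sorted):
  0: $eeadded -> last char: d
  1: added$ee -> last char: e
  2: d$eeadde -> last char: e
  3: dded$eea -> last char: a
  4: ded$eead -> last char: d
  5: eadded$e -> last char: e
  6: ed$eeadd -> last char: d
  7: eeadded$ -> last char: $


BWT = deeaded$


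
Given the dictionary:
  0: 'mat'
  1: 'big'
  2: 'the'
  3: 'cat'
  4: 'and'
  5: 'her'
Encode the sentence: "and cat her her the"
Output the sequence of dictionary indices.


Look up each word in the dictionary:
  'and' -> 4
  'cat' -> 3
  'her' -> 5
  'her' -> 5
  'the' -> 2

Encoded: [4, 3, 5, 5, 2]


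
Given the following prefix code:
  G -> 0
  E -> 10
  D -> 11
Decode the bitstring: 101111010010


Decoding step by step:
Bits 10 -> E
Bits 11 -> D
Bits 11 -> D
Bits 0 -> G
Bits 10 -> E
Bits 0 -> G
Bits 10 -> E


Decoded message: EDDGEGE


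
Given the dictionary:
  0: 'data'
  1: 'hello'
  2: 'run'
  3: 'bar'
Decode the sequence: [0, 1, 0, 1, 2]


Look up each index in the dictionary:
  0 -> 'data'
  1 -> 'hello'
  0 -> 'data'
  1 -> 'hello'
  2 -> 'run'

Decoded: "data hello data hello run"


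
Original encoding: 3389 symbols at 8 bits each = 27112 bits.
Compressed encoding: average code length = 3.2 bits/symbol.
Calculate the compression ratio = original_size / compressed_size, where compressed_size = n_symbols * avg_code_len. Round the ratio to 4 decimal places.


original_size = n_symbols * orig_bits = 3389 * 8 = 27112 bits
compressed_size = n_symbols * avg_code_len = 3389 * 3.2 = 10844.8 bits
ratio = original_size / compressed_size = 27112 / 10844.8 = 2.5

Compression ratio = 2.5


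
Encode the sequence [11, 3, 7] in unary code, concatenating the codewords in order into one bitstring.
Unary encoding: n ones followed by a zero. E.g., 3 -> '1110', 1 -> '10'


Encode each number as n ones followed by a terminating 0:
  11 -> 111111111110 (12 bits)
  3 -> 1110 (4 bits)
  7 -> 11111110 (8 bits)
Total length = 12 + 4 + 8 = 24 bits.

Unary([11, 3, 7]) = 111111111110111011111110 (24 bits)


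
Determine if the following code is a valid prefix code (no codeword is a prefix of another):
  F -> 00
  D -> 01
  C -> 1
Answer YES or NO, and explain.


Checking each pair (does one codeword prefix another?):
  F='00' vs D='01': no prefix
  F='00' vs C='1': no prefix
  D='01' vs F='00': no prefix
  D='01' vs C='1': no prefix
  C='1' vs F='00': no prefix
  C='1' vs D='01': no prefix
No violation found over all pairs.

YES -- this is a valid prefix code. No codeword is a prefix of any other codeword.


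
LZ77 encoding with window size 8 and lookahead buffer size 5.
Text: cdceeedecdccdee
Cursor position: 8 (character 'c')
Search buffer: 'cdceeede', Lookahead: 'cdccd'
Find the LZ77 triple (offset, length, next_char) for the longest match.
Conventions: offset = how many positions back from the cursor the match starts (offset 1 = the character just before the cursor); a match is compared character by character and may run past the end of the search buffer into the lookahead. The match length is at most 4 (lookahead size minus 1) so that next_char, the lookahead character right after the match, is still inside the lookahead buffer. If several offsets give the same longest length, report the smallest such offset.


Try each offset into the search buffer:
  offset=1 (pos 7, char 'e'): match length 0
  offset=2 (pos 6, char 'd'): match length 0
  offset=3 (pos 5, char 'e'): match length 0
  offset=4 (pos 4, char 'e'): match length 0
  offset=5 (pos 3, char 'e'): match length 0
  offset=6 (pos 2, char 'c'): match length 1
  offset=7 (pos 1, char 'd'): match length 0
  offset=8 (pos 0, char 'c'): match length 3
Longest match has length 3 at offset 8.
next_char = character at position 8 + 3 = 11 -> 'c'

Best match: offset=8, length=3 (matching 'cdc' starting at position 0)
LZ77 triple: (8, 3, 'c')


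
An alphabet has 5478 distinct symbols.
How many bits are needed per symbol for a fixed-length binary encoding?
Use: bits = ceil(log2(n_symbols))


log2(5478) = 12.4194
Bracket: 2^12 = 4096 < 5478 <= 2^13 = 8192
So ceil(log2(5478)) = 13

bits = ceil(log2(5478)) = ceil(12.4194) = 13 bits


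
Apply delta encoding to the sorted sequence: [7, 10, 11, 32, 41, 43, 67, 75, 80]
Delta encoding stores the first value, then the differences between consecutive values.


First value: 7
Deltas:
  10 - 7 = 3
  11 - 10 = 1
  32 - 11 = 21
  41 - 32 = 9
  43 - 41 = 2
  67 - 43 = 24
  75 - 67 = 8
  80 - 75 = 5


Delta encoded: [7, 3, 1, 21, 9, 2, 24, 8, 5]


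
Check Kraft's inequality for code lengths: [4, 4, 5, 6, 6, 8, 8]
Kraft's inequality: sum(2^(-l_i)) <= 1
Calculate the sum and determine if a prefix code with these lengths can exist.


Sum = 2^(-4) + 2^(-4) + 2^(-5) + 2^(-6) + 2^(-6) + 2^(-8) + 2^(-8)
    = 0.0625 + 0.0625 + 0.03125 + 0.015625 + 0.015625 + 0.00390625 + 0.00390625
    = 50/256 = 0.1953125
Since 0.1953125 <= 1, Kraft's inequality IS satisfied.
A prefix code with these lengths CAN exist.

Kraft sum = 0.1953125. Satisfied.


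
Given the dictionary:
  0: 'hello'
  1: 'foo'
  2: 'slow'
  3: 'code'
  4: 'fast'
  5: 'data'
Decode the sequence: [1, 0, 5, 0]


Look up each index in the dictionary:
  1 -> 'foo'
  0 -> 'hello'
  5 -> 'data'
  0 -> 'hello'

Decoded: "foo hello data hello"


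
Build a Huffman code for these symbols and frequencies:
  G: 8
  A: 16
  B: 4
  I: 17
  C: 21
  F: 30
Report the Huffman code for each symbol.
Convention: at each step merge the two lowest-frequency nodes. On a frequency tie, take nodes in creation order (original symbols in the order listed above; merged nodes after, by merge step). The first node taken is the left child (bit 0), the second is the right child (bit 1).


Huffman tree construction:
Step 1: Merge B(4) + G(8) = 12
Step 2: Merge (B+G)(12) + A(16) = 28
Step 3: Merge I(17) + C(21) = 38
Step 4: Merge ((B+G)+A)(28) + F(30) = 58
Step 5: Merge (I+C)(38) + (((B+G)+A)+F)(58) = 96
Read each symbol's code off the tree from the root (left child = 0, right child = 1).

Codes:
  G: 1001 (length 4)
  A: 101 (length 3)
  B: 1000 (length 4)
  I: 00 (length 2)
  C: 01 (length 2)
  F: 11 (length 2)
Average code length: 232/96 = 2.4167 bits/symbol


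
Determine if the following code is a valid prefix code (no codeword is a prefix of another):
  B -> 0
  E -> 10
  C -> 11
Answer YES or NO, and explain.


Checking each pair (does one codeword prefix another?):
  B='0' vs E='10': no prefix
  B='0' vs C='11': no prefix
  E='10' vs B='0': no prefix
  E='10' vs C='11': no prefix
  C='11' vs B='0': no prefix
  C='11' vs E='10': no prefix
No violation found over all pairs.

YES -- this is a valid prefix code. No codeword is a prefix of any other codeword.


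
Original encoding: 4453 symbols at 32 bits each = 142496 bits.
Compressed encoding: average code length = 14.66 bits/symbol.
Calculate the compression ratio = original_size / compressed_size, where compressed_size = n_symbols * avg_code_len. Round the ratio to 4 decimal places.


original_size = n_symbols * orig_bits = 4453 * 32 = 142496 bits
compressed_size = n_symbols * avg_code_len = 4453 * 14.66 = 65280.98 bits
ratio = original_size / compressed_size = 142496 / 65280.98 = 2.1828

Compression ratio = 2.1828


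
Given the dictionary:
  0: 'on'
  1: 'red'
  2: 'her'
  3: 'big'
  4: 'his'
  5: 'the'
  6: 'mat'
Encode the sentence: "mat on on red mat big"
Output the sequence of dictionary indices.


Look up each word in the dictionary:
  'mat' -> 6
  'on' -> 0
  'on' -> 0
  'red' -> 1
  'mat' -> 6
  'big' -> 3

Encoded: [6, 0, 0, 1, 6, 3]


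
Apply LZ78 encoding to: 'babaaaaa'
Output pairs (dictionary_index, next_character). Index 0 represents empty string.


LZ78 encoding steps:
Dictionary: {0: ''}
Step 1: w='' (idx 0), next='b' -> output (0, 'b'), add 'b' as idx 1
Step 2: w='' (idx 0), next='a' -> output (0, 'a'), add 'a' as idx 2
Step 3: w='b' (idx 1), next='a' -> output (1, 'a'), add 'ba' as idx 3
Step 4: w='a' (idx 2), next='a' -> output (2, 'a'), add 'aa' as idx 4
Step 5: w='aa' (idx 4), end of input -> output (4, '')


Encoded: [(0, 'b'), (0, 'a'), (1, 'a'), (2, 'a'), (4, '')]


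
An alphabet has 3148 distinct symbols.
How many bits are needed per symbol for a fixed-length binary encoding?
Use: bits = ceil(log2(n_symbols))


log2(3148) = 11.6202
Bracket: 2^11 = 2048 < 3148 <= 2^12 = 4096
So ceil(log2(3148)) = 12

bits = ceil(log2(3148)) = ceil(11.6202) = 12 bits


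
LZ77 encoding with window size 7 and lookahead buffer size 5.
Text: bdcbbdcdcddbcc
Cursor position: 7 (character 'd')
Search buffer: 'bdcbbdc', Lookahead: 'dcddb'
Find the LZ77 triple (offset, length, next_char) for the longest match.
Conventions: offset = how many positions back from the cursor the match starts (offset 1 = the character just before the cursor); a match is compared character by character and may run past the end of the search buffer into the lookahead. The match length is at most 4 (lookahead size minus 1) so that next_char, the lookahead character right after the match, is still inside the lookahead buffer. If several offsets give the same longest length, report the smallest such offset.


Try each offset into the search buffer:
  offset=1 (pos 6, char 'c'): match length 0
  offset=2 (pos 5, char 'd'): match length 3
  offset=3 (pos 4, char 'b'): match length 0
  offset=4 (pos 3, char 'b'): match length 0
  offset=5 (pos 2, char 'c'): match length 0
  offset=6 (pos 1, char 'd'): match length 2
  offset=7 (pos 0, char 'b'): match length 0
Longest match has length 3 at offset 2.
next_char = character at position 7 + 3 = 10 -> 'd'

Best match: offset=2, length=3 (matching 'dcd' starting at position 5)
LZ77 triple: (2, 3, 'd')


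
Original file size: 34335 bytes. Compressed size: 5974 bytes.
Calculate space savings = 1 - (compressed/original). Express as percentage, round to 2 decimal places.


ratio = compressed/original = 5974/34335 = 0.173992
savings = 1 - ratio = 1 - 0.173992 = 0.826008
as a percentage: 0.826008 * 100 = 82.6%

Space savings = 1 - 5974/34335 = 82.6%


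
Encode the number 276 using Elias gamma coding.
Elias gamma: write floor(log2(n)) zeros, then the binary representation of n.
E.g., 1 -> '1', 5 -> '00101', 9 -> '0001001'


num_bits = floor(log2(276)) + 1 = 9
leading_zeros = num_bits - 1 = 8
binary(276) = 100010100

Elias gamma(276) = '00000000' + '100010100' = 00000000100010100 (17 bits)


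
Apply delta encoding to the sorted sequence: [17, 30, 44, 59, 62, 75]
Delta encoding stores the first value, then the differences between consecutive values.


First value: 17
Deltas:
  30 - 17 = 13
  44 - 30 = 14
  59 - 44 = 15
  62 - 59 = 3
  75 - 62 = 13


Delta encoded: [17, 13, 14, 15, 3, 13]


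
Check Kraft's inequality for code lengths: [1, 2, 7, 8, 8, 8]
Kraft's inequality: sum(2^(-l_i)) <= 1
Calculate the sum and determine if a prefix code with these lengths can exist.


Sum = 2^(-1) + 2^(-2) + 2^(-7) + 2^(-8) + 2^(-8) + 2^(-8)
    = 0.5 + 0.25 + 0.0078125 + 0.00390625 + 0.00390625 + 0.00390625
    = 197/256 = 0.76953125
Since 0.76953125 <= 1, Kraft's inequality IS satisfied.
A prefix code with these lengths CAN exist.

Kraft sum = 0.76953125. Satisfied.


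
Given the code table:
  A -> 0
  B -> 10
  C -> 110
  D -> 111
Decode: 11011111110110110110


Decoding:
110 -> C
111 -> D
111 -> D
10 -> B
110 -> C
110 -> C
110 -> C


Result: CDDBCCC


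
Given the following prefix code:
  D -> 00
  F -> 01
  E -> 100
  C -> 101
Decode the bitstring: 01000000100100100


Decoding step by step:
Bits 01 -> F
Bits 00 -> D
Bits 00 -> D
Bits 00 -> D
Bits 100 -> E
Bits 100 -> E
Bits 100 -> E


Decoded message: FDDDEEE


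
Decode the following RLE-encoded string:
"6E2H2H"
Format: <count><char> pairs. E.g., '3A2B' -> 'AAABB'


Expanding each <count><char> pair:
  6E -> 'EEEEEE'
  2H -> 'HH'
  2H -> 'HH'

Decoded = EEEEEEHHHH


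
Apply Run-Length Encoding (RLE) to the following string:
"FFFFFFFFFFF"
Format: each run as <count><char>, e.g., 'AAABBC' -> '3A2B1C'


Scanning runs left to right:
  i=0: run of 'F' x 11 -> '11F'

RLE = 11F


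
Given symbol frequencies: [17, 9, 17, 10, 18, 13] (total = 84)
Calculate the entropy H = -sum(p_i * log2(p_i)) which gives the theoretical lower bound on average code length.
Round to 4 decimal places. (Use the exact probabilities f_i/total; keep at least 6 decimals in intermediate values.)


Per-symbol terms -p_i * log2(p_i) with p_i = f_i/84:
  p = 17/84 = 0.202381: log2(p) = -2.304855, -p*log2(p) = 0.466459
  p = 9/84 = 0.107143: log2(p) = -3.222392, -p*log2(p) = 0.345256
  p = 17/84 = 0.202381: log2(p) = -2.304855, -p*log2(p) = 0.466459
  p = 10/84 = 0.119048: log2(p) = -3.070389, -p*log2(p) = 0.365523
  p = 18/84 = 0.214286: log2(p) = -2.222392, -p*log2(p) = 0.476227
  p = 13/84 = 0.154762: log2(p) = -2.691878, -p*log2(p) = 0.416600
H = 0.466459 + 0.345256 + 0.466459 + 0.365523 + 0.476227 + 0.416600 = 2.536524

H = 2.5365 bits/symbol


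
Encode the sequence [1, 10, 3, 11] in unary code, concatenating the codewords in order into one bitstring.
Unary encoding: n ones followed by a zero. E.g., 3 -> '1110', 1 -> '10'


Encode each number as n ones followed by a terminating 0:
  1 -> 10 (2 bits)
  10 -> 11111111110 (11 bits)
  3 -> 1110 (4 bits)
  11 -> 111111111110 (12 bits)
Total length = 2 + 11 + 4 + 12 = 29 bits.

Unary([1, 10, 3, 11]) = 10111111111101110111111111110 (29 bits)


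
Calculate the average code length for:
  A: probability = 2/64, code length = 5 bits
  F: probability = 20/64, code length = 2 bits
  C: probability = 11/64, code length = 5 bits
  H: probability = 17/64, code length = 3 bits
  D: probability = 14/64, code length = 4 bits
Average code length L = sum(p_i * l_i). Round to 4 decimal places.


Weighted contributions p_i * l_i:
  A: (2/64) * 5 = 10/64
  F: (20/64) * 2 = 40/64
  C: (11/64) * 5 = 55/64
  H: (17/64) * 3 = 51/64
  D: (14/64) * 4 = 56/64
Sum = (10 + 40 + 55 + 51 + 56)/64 = 212/64

L = 212/64 = 3.3125 bits/symbol


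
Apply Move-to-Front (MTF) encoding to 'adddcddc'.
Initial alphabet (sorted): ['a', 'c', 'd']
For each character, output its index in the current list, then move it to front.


MTF encoding:
'a': index 0 in ['a', 'c', 'd'] -> ['a', 'c', 'd']
'd': index 2 in ['a', 'c', 'd'] -> ['d', 'a', 'c']
'd': index 0 in ['d', 'a', 'c'] -> ['d', 'a', 'c']
'd': index 0 in ['d', 'a', 'c'] -> ['d', 'a', 'c']
'c': index 2 in ['d', 'a', 'c'] -> ['c', 'd', 'a']
'd': index 1 in ['c', 'd', 'a'] -> ['d', 'c', 'a']
'd': index 0 in ['d', 'c', 'a'] -> ['d', 'c', 'a']
'c': index 1 in ['d', 'c', 'a'] -> ['c', 'd', 'a']


Output: [0, 2, 0, 0, 2, 1, 0, 1]


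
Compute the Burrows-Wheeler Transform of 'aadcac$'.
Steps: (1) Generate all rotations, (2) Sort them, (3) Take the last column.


Rotations (sorted):
  0: $aadcac -> last char: c
  1: aadcac$ -> last char: $
  2: ac$aadc -> last char: c
  3: adcac$a -> last char: a
  4: c$aadca -> last char: a
  5: cac$aad -> last char: d
  6: dcac$aa -> last char: a


BWT = c$caada


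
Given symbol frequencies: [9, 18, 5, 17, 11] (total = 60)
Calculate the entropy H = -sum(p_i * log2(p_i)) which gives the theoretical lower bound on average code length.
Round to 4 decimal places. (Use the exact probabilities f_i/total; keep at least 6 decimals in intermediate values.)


Per-symbol terms -p_i * log2(p_i) with p_i = f_i/60:
  p = 9/60 = 0.150000: log2(p) = -2.736966, -p*log2(p) = 0.410545
  p = 18/60 = 0.300000: log2(p) = -1.736966, -p*log2(p) = 0.521090
  p = 5/60 = 0.083333: log2(p) = -3.584963, -p*log2(p) = 0.298747
  p = 17/60 = 0.283333: log2(p) = -1.819428, -p*log2(p) = 0.515505
  p = 11/60 = 0.183333: log2(p) = -2.447459, -p*log2(p) = 0.448701
H = 0.410545 + 0.521090 + 0.298747 + 0.515505 + 0.448701 = 2.194588

H = 2.1946 bits/symbol


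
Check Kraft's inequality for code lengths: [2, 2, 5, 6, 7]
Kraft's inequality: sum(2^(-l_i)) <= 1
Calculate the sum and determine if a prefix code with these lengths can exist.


Sum = 2^(-2) + 2^(-2) + 2^(-5) + 2^(-6) + 2^(-7)
    = 0.25 + 0.25 + 0.03125 + 0.015625 + 0.0078125
    = 71/128 = 0.5546875
Since 0.5546875 <= 1, Kraft's inequality IS satisfied.
A prefix code with these lengths CAN exist.

Kraft sum = 0.5546875. Satisfied.


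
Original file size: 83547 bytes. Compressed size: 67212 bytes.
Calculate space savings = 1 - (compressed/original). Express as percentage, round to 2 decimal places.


ratio = compressed/original = 67212/83547 = 0.804481
savings = 1 - ratio = 1 - 0.804481 = 0.195519
as a percentage: 0.195519 * 100 = 19.55%

Space savings = 1 - 67212/83547 = 19.55%


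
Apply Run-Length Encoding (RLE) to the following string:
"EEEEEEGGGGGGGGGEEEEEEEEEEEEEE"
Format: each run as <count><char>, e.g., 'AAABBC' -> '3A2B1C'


Scanning runs left to right:
  i=0: run of 'E' x 6 -> '6E'
  i=6: run of 'G' x 9 -> '9G'
  i=15: run of 'E' x 14 -> '14E'

RLE = 6E9G14E


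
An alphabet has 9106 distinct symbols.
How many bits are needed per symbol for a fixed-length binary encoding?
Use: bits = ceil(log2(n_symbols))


log2(9106) = 13.1526
Bracket: 2^13 = 8192 < 9106 <= 2^14 = 16384
So ceil(log2(9106)) = 14

bits = ceil(log2(9106)) = ceil(13.1526) = 14 bits


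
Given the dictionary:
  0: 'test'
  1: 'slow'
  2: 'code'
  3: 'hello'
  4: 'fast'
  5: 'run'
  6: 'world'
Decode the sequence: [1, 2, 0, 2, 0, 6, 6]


Look up each index in the dictionary:
  1 -> 'slow'
  2 -> 'code'
  0 -> 'test'
  2 -> 'code'
  0 -> 'test'
  6 -> 'world'
  6 -> 'world'

Decoded: "slow code test code test world world"


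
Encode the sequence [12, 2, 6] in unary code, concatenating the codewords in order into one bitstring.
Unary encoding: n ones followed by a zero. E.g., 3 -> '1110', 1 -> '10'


Encode each number as n ones followed by a terminating 0:
  12 -> 1111111111110 (13 bits)
  2 -> 110 (3 bits)
  6 -> 1111110 (7 bits)
Total length = 13 + 3 + 7 = 23 bits.

Unary([12, 2, 6]) = 11111111111101101111110 (23 bits)


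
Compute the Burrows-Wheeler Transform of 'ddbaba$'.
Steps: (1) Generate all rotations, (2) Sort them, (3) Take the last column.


Rotations (sorted):
  0: $ddbaba -> last char: a
  1: a$ddbab -> last char: b
  2: aba$ddb -> last char: b
  3: ba$ddba -> last char: a
  4: baba$dd -> last char: d
  5: dbaba$d -> last char: d
  6: ddbaba$ -> last char: $


BWT = abbadd$


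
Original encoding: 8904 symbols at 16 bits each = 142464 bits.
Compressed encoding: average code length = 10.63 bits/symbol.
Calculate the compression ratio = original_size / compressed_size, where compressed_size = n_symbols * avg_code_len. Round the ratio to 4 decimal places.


original_size = n_symbols * orig_bits = 8904 * 16 = 142464 bits
compressed_size = n_symbols * avg_code_len = 8904 * 10.63 = 94649.52 bits
ratio = original_size / compressed_size = 142464 / 94649.52 = 1.5052

Compression ratio = 1.5052


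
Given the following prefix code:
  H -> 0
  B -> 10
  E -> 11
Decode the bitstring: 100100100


Decoding step by step:
Bits 10 -> B
Bits 0 -> H
Bits 10 -> B
Bits 0 -> H
Bits 10 -> B
Bits 0 -> H


Decoded message: BHBHBH


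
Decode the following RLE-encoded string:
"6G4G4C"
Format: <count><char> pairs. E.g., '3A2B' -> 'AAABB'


Expanding each <count><char> pair:
  6G -> 'GGGGGG'
  4G -> 'GGGG'
  4C -> 'CCCC'

Decoded = GGGGGGGGGGCCCC


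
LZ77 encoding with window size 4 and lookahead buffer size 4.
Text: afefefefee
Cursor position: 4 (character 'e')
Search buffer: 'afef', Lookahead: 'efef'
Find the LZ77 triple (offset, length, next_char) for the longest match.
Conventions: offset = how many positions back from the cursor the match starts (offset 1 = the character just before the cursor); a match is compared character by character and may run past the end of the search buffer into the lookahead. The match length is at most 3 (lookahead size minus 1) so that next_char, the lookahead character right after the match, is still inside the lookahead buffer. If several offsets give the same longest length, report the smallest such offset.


Try each offset into the search buffer:
  offset=1 (pos 3, char 'f'): match length 0
  offset=2 (pos 2, char 'e'): match length 3
  offset=3 (pos 1, char 'f'): match length 0
  offset=4 (pos 0, char 'a'): match length 0
Longest match has length 3 at offset 2.
next_char = character at position 4 + 3 = 7 -> 'f'

Best match: offset=2, length=3 (matching 'efe' starting at position 2)
LZ77 triple: (2, 3, 'f')


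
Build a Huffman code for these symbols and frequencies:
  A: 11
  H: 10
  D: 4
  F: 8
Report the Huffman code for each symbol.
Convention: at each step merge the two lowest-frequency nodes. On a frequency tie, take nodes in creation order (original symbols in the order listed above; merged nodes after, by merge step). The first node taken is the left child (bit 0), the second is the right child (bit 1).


Huffman tree construction:
Step 1: Merge D(4) + F(8) = 12
Step 2: Merge H(10) + A(11) = 21
Step 3: Merge (D+F)(12) + (H+A)(21) = 33
Read each symbol's code off the tree from the root (left child = 0, right child = 1).

Codes:
  A: 11 (length 2)
  H: 10 (length 2)
  D: 00 (length 2)
  F: 01 (length 2)
Average code length: 66/33 = 2.0000 bits/symbol


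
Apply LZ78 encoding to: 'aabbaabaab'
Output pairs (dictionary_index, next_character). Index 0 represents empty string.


LZ78 encoding steps:
Dictionary: {0: ''}
Step 1: w='' (idx 0), next='a' -> output (0, 'a'), add 'a' as idx 1
Step 2: w='a' (idx 1), next='b' -> output (1, 'b'), add 'ab' as idx 2
Step 3: w='' (idx 0), next='b' -> output (0, 'b'), add 'b' as idx 3
Step 4: w='a' (idx 1), next='a' -> output (1, 'a'), add 'aa' as idx 4
Step 5: w='b' (idx 3), next='a' -> output (3, 'a'), add 'ba' as idx 5
Step 6: w='ab' (idx 2), end of input -> output (2, '')


Encoded: [(0, 'a'), (1, 'b'), (0, 'b'), (1, 'a'), (3, 'a'), (2, '')]


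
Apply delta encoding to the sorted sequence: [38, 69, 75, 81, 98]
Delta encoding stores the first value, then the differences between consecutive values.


First value: 38
Deltas:
  69 - 38 = 31
  75 - 69 = 6
  81 - 75 = 6
  98 - 81 = 17


Delta encoded: [38, 31, 6, 6, 17]


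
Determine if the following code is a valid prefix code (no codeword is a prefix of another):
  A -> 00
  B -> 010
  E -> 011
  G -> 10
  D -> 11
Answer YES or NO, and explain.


Checking each pair (does one codeword prefix another?):
  A='00' vs B='010': no prefix
  A='00' vs E='011': no prefix
  A='00' vs G='10': no prefix
  A='00' vs D='11': no prefix
  B='010' vs A='00': no prefix
  B='010' vs E='011': no prefix
  B='010' vs G='10': no prefix
  B='010' vs D='11': no prefix
  E='011' vs A='00': no prefix
  E='011' vs B='010': no prefix
  E='011' vs G='10': no prefix
  E='011' vs D='11': no prefix
  G='10' vs A='00': no prefix
  G='10' vs B='010': no prefix
  G='10' vs E='011': no prefix
  G='10' vs D='11': no prefix
  D='11' vs A='00': no prefix
  D='11' vs B='010': no prefix
  D='11' vs E='011': no prefix
  D='11' vs G='10': no prefix
No violation found over all pairs.

YES -- this is a valid prefix code. No codeword is a prefix of any other codeword.


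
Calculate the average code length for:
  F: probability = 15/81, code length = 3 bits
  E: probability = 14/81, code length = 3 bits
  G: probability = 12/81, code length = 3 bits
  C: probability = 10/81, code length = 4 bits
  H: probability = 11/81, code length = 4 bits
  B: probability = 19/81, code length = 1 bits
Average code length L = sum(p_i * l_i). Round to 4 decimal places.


Weighted contributions p_i * l_i:
  F: (15/81) * 3 = 45/81
  E: (14/81) * 3 = 42/81
  G: (12/81) * 3 = 36/81
  C: (10/81) * 4 = 40/81
  H: (11/81) * 4 = 44/81
  B: (19/81) * 1 = 19/81
Sum = (45 + 42 + 36 + 40 + 44 + 19)/81 = 226/81

L = 226/81 = 2.7901 bits/symbol


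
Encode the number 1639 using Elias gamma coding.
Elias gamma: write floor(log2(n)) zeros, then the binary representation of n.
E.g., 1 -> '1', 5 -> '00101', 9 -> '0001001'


num_bits = floor(log2(1639)) + 1 = 11
leading_zeros = num_bits - 1 = 10
binary(1639) = 11001100111

Elias gamma(1639) = '0000000000' + '11001100111' = 000000000011001100111 (21 bits)


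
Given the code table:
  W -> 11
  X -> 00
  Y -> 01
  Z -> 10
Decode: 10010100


Decoding:
10 -> Z
01 -> Y
01 -> Y
00 -> X


Result: ZYYX


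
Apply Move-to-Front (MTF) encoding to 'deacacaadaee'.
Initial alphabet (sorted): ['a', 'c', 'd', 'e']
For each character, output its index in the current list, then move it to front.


MTF encoding:
'd': index 2 in ['a', 'c', 'd', 'e'] -> ['d', 'a', 'c', 'e']
'e': index 3 in ['d', 'a', 'c', 'e'] -> ['e', 'd', 'a', 'c']
'a': index 2 in ['e', 'd', 'a', 'c'] -> ['a', 'e', 'd', 'c']
'c': index 3 in ['a', 'e', 'd', 'c'] -> ['c', 'a', 'e', 'd']
'a': index 1 in ['c', 'a', 'e', 'd'] -> ['a', 'c', 'e', 'd']
'c': index 1 in ['a', 'c', 'e', 'd'] -> ['c', 'a', 'e', 'd']
'a': index 1 in ['c', 'a', 'e', 'd'] -> ['a', 'c', 'e', 'd']
'a': index 0 in ['a', 'c', 'e', 'd'] -> ['a', 'c', 'e', 'd']
'd': index 3 in ['a', 'c', 'e', 'd'] -> ['d', 'a', 'c', 'e']
'a': index 1 in ['d', 'a', 'c', 'e'] -> ['a', 'd', 'c', 'e']
'e': index 3 in ['a', 'd', 'c', 'e'] -> ['e', 'a', 'd', 'c']
'e': index 0 in ['e', 'a', 'd', 'c'] -> ['e', 'a', 'd', 'c']


Output: [2, 3, 2, 3, 1, 1, 1, 0, 3, 1, 3, 0]


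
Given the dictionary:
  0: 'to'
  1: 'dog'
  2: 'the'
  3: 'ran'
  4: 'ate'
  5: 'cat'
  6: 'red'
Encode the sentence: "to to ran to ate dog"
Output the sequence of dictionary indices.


Look up each word in the dictionary:
  'to' -> 0
  'to' -> 0
  'ran' -> 3
  'to' -> 0
  'ate' -> 4
  'dog' -> 1

Encoded: [0, 0, 3, 0, 4, 1]


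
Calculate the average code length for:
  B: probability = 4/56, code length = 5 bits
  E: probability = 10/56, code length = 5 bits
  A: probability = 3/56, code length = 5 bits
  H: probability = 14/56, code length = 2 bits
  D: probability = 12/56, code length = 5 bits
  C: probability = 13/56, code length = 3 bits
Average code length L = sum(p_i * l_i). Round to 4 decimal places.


Weighted contributions p_i * l_i:
  B: (4/56) * 5 = 20/56
  E: (10/56) * 5 = 50/56
  A: (3/56) * 5 = 15/56
  H: (14/56) * 2 = 28/56
  D: (12/56) * 5 = 60/56
  C: (13/56) * 3 = 39/56
Sum = (20 + 50 + 15 + 28 + 60 + 39)/56 = 212/56

L = 212/56 = 3.7857 bits/symbol


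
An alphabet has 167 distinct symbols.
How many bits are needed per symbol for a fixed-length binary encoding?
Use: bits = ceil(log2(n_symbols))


log2(167) = 7.3837
Bracket: 2^7 = 128 < 167 <= 2^8 = 256
So ceil(log2(167)) = 8

bits = ceil(log2(167)) = ceil(7.3837) = 8 bits


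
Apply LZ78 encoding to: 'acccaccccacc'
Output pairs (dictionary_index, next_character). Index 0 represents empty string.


LZ78 encoding steps:
Dictionary: {0: ''}
Step 1: w='' (idx 0), next='a' -> output (0, 'a'), add 'a' as idx 1
Step 2: w='' (idx 0), next='c' -> output (0, 'c'), add 'c' as idx 2
Step 3: w='c' (idx 2), next='c' -> output (2, 'c'), add 'cc' as idx 3
Step 4: w='a' (idx 1), next='c' -> output (1, 'c'), add 'ac' as idx 4
Step 5: w='cc' (idx 3), next='c' -> output (3, 'c'), add 'ccc' as idx 5
Step 6: w='ac' (idx 4), next='c' -> output (4, 'c'), add 'acc' as idx 6


Encoded: [(0, 'a'), (0, 'c'), (2, 'c'), (1, 'c'), (3, 'c'), (4, 'c')]


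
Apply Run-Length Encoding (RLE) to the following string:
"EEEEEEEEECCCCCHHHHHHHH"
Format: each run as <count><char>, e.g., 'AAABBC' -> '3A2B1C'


Scanning runs left to right:
  i=0: run of 'E' x 9 -> '9E'
  i=9: run of 'C' x 5 -> '5C'
  i=14: run of 'H' x 8 -> '8H'

RLE = 9E5C8H


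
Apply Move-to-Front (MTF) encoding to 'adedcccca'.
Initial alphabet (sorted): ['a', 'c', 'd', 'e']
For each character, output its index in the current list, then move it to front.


MTF encoding:
'a': index 0 in ['a', 'c', 'd', 'e'] -> ['a', 'c', 'd', 'e']
'd': index 2 in ['a', 'c', 'd', 'e'] -> ['d', 'a', 'c', 'e']
'e': index 3 in ['d', 'a', 'c', 'e'] -> ['e', 'd', 'a', 'c']
'd': index 1 in ['e', 'd', 'a', 'c'] -> ['d', 'e', 'a', 'c']
'c': index 3 in ['d', 'e', 'a', 'c'] -> ['c', 'd', 'e', 'a']
'c': index 0 in ['c', 'd', 'e', 'a'] -> ['c', 'd', 'e', 'a']
'c': index 0 in ['c', 'd', 'e', 'a'] -> ['c', 'd', 'e', 'a']
'c': index 0 in ['c', 'd', 'e', 'a'] -> ['c', 'd', 'e', 'a']
'a': index 3 in ['c', 'd', 'e', 'a'] -> ['a', 'c', 'd', 'e']


Output: [0, 2, 3, 1, 3, 0, 0, 0, 3]


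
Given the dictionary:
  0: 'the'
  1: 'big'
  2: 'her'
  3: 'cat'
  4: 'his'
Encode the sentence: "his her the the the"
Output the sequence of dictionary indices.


Look up each word in the dictionary:
  'his' -> 4
  'her' -> 2
  'the' -> 0
  'the' -> 0
  'the' -> 0

Encoded: [4, 2, 0, 0, 0]


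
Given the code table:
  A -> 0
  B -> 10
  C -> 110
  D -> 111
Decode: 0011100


Decoding:
0 -> A
0 -> A
111 -> D
0 -> A
0 -> A


Result: AADAA


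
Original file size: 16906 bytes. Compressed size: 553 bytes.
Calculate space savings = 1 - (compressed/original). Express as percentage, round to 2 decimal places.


ratio = compressed/original = 553/16906 = 0.03271
savings = 1 - ratio = 1 - 0.03271 = 0.96729
as a percentage: 0.96729 * 100 = 96.73%

Space savings = 1 - 553/16906 = 96.73%


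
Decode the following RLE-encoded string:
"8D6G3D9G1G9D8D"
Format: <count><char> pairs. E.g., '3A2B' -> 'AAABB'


Expanding each <count><char> pair:
  8D -> 'DDDDDDDD'
  6G -> 'GGGGGG'
  3D -> 'DDD'
  9G -> 'GGGGGGGGG'
  1G -> 'G'
  9D -> 'DDDDDDDDD'
  8D -> 'DDDDDDDD'

Decoded = DDDDDDDDGGGGGGDDDGGGGGGGGGGDDDDDDDDDDDDDDDDD


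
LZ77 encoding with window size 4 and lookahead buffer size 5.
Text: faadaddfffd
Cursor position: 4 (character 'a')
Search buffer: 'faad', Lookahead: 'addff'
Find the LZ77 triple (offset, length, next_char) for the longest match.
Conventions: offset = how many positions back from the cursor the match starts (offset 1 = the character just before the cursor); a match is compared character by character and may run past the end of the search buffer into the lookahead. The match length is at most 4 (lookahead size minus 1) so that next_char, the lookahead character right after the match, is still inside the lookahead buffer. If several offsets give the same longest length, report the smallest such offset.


Try each offset into the search buffer:
  offset=1 (pos 3, char 'd'): match length 0
  offset=2 (pos 2, char 'a'): match length 2
  offset=3 (pos 1, char 'a'): match length 1
  offset=4 (pos 0, char 'f'): match length 0
Longest match has length 2 at offset 2.
next_char = character at position 4 + 2 = 6 -> 'd'

Best match: offset=2, length=2 (matching 'ad' starting at position 2)
LZ77 triple: (2, 2, 'd')


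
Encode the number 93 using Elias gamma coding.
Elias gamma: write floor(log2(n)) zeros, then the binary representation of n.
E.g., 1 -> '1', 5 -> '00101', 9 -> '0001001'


num_bits = floor(log2(93)) + 1 = 7
leading_zeros = num_bits - 1 = 6
binary(93) = 1011101

Elias gamma(93) = '000000' + '1011101' = 0000001011101 (13 bits)


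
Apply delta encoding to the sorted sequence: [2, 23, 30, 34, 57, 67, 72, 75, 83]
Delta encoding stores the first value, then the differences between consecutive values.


First value: 2
Deltas:
  23 - 2 = 21
  30 - 23 = 7
  34 - 30 = 4
  57 - 34 = 23
  67 - 57 = 10
  72 - 67 = 5
  75 - 72 = 3
  83 - 75 = 8


Delta encoded: [2, 21, 7, 4, 23, 10, 5, 3, 8]


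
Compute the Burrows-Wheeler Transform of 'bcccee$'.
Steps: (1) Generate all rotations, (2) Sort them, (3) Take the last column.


Rotations (sorted):
  0: $bcccee -> last char: e
  1: bcccee$ -> last char: $
  2: cccee$b -> last char: b
  3: ccee$bc -> last char: c
  4: cee$bcc -> last char: c
  5: e$bccce -> last char: e
  6: ee$bccc -> last char: c


BWT = e$bccec


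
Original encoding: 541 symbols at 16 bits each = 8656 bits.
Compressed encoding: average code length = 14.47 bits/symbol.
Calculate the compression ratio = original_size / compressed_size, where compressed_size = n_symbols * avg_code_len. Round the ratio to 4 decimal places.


original_size = n_symbols * orig_bits = 541 * 16 = 8656 bits
compressed_size = n_symbols * avg_code_len = 541 * 14.47 = 7828.27 bits
ratio = original_size / compressed_size = 8656 / 7828.27 = 1.1057

Compression ratio = 1.1057


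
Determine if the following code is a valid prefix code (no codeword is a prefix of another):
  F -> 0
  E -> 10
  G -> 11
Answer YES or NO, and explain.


Checking each pair (does one codeword prefix another?):
  F='0' vs E='10': no prefix
  F='0' vs G='11': no prefix
  E='10' vs F='0': no prefix
  E='10' vs G='11': no prefix
  G='11' vs F='0': no prefix
  G='11' vs E='10': no prefix
No violation found over all pairs.

YES -- this is a valid prefix code. No codeword is a prefix of any other codeword.


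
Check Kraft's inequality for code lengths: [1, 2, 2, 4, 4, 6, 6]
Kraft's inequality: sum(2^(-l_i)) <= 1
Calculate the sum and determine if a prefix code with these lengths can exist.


Sum = 2^(-1) + 2^(-2) + 2^(-2) + 2^(-4) + 2^(-4) + 2^(-6) + 2^(-6)
    = 0.5 + 0.25 + 0.25 + 0.0625 + 0.0625 + 0.015625 + 0.015625
    = 74/64 = 1.15625
Since 1.15625 > 1, Kraft's inequality is NOT satisfied.
A prefix code with these lengths CANNOT exist.

Kraft sum = 1.15625. Not satisfied.


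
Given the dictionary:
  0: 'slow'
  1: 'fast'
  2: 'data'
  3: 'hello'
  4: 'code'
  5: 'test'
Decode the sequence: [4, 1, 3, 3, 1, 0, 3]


Look up each index in the dictionary:
  4 -> 'code'
  1 -> 'fast'
  3 -> 'hello'
  3 -> 'hello'
  1 -> 'fast'
  0 -> 'slow'
  3 -> 'hello'

Decoded: "code fast hello hello fast slow hello"


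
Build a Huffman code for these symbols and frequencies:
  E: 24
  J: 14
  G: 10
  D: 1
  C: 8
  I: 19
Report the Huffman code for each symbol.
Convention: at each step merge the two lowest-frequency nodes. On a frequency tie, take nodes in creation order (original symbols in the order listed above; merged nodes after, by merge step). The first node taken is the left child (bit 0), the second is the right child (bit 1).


Huffman tree construction:
Step 1: Merge D(1) + C(8) = 9
Step 2: Merge (D+C)(9) + G(10) = 19
Step 3: Merge J(14) + I(19) = 33
Step 4: Merge ((D+C)+G)(19) + E(24) = 43
Step 5: Merge (J+I)(33) + (((D+C)+G)+E)(43) = 76
Read each symbol's code off the tree from the root (left child = 0, right child = 1).

Codes:
  E: 11 (length 2)
  J: 00 (length 2)
  G: 101 (length 3)
  D: 1000 (length 4)
  C: 1001 (length 4)
  I: 01 (length 2)
Average code length: 180/76 = 2.3684 bits/symbol


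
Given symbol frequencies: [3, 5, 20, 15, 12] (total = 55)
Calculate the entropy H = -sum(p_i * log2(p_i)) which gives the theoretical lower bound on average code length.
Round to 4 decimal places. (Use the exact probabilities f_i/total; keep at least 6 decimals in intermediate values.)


Per-symbol terms -p_i * log2(p_i) with p_i = f_i/55:
  p = 3/55 = 0.054545: log2(p) = -4.196397, -p*log2(p) = 0.228894
  p = 5/55 = 0.090909: log2(p) = -3.459432, -p*log2(p) = 0.314494
  p = 20/55 = 0.363636: log2(p) = -1.459432, -p*log2(p) = 0.530702
  p = 15/55 = 0.272727: log2(p) = -1.874469, -p*log2(p) = 0.511219
  p = 12/55 = 0.218182: log2(p) = -2.196397, -p*log2(p) = 0.479214
H = 0.228894 + 0.314494 + 0.530702 + 0.511219 + 0.479214 = 2.064523

H = 2.0645 bits/symbol


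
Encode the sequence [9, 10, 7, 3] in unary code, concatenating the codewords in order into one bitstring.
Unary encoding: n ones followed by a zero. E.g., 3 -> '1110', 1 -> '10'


Encode each number as n ones followed by a terminating 0:
  9 -> 1111111110 (10 bits)
  10 -> 11111111110 (11 bits)
  7 -> 11111110 (8 bits)
  3 -> 1110 (4 bits)
Total length = 10 + 11 + 8 + 4 = 33 bits.

Unary([9, 10, 7, 3]) = 111111111011111111110111111101110 (33 bits)


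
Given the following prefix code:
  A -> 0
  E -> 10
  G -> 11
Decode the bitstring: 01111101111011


Decoding step by step:
Bits 0 -> A
Bits 11 -> G
Bits 11 -> G
Bits 10 -> E
Bits 11 -> G
Bits 11 -> G
Bits 0 -> A
Bits 11 -> G


Decoded message: AGGEGGAG


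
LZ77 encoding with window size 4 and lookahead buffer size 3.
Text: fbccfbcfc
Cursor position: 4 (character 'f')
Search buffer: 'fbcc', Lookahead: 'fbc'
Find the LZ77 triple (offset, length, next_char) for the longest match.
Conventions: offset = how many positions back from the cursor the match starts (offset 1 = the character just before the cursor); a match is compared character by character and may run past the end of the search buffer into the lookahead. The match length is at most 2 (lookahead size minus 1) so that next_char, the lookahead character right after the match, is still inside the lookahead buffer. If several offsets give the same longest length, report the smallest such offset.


Try each offset into the search buffer:
  offset=1 (pos 3, char 'c'): match length 0
  offset=2 (pos 2, char 'c'): match length 0
  offset=3 (pos 1, char 'b'): match length 0
  offset=4 (pos 0, char 'f'): match length 2
Longest match has length 2 at offset 4.
next_char = character at position 4 + 2 = 6 -> 'c'

Best match: offset=4, length=2 (matching 'fb' starting at position 0)
LZ77 triple: (4, 2, 'c')


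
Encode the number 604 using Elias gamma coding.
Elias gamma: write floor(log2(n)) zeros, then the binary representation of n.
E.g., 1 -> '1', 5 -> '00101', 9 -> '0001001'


num_bits = floor(log2(604)) + 1 = 10
leading_zeros = num_bits - 1 = 9
binary(604) = 1001011100

Elias gamma(604) = '000000000' + '1001011100' = 0000000001001011100 (19 bits)


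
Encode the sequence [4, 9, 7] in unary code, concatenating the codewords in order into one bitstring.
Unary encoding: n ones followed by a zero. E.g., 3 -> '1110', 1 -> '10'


Encode each number as n ones followed by a terminating 0:
  4 -> 11110 (5 bits)
  9 -> 1111111110 (10 bits)
  7 -> 11111110 (8 bits)
Total length = 5 + 10 + 8 = 23 bits.

Unary([4, 9, 7]) = 11110111111111011111110 (23 bits)
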